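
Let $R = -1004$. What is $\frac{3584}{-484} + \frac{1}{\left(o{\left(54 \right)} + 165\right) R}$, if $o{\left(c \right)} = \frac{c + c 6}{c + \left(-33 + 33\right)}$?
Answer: $- \frac{154728569}{20895248} \approx -7.405$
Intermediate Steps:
$o{\left(c \right)} = 7$ ($o{\left(c \right)} = \frac{c + 6 c}{c + 0} = \frac{7 c}{c} = 7$)
$\frac{3584}{-484} + \frac{1}{\left(o{\left(54 \right)} + 165\right) R} = \frac{3584}{-484} + \frac{1}{\left(7 + 165\right) \left(-1004\right)} = 3584 \left(- \frac{1}{484}\right) + \frac{1}{172} \left(- \frac{1}{1004}\right) = - \frac{896}{121} + \frac{1}{172} \left(- \frac{1}{1004}\right) = - \frac{896}{121} - \frac{1}{172688} = - \frac{154728569}{20895248}$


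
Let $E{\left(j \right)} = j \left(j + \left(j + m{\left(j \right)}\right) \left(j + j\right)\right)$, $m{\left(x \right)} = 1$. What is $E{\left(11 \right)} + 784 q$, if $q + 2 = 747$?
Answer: $587105$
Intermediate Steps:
$q = 745$ ($q = -2 + 747 = 745$)
$E{\left(j \right)} = j \left(j + 2 j \left(1 + j\right)\right)$ ($E{\left(j \right)} = j \left(j + \left(j + 1\right) \left(j + j\right)\right) = j \left(j + \left(1 + j\right) 2 j\right) = j \left(j + 2 j \left(1 + j\right)\right)$)
$E{\left(11 \right)} + 784 q = 11^{2} \left(3 + 2 \cdot 11\right) + 784 \cdot 745 = 121 \left(3 + 22\right) + 584080 = 121 \cdot 25 + 584080 = 3025 + 584080 = 587105$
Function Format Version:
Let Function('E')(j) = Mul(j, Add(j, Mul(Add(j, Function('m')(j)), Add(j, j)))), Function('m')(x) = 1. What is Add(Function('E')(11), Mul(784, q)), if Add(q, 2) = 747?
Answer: 587105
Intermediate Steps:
q = 745 (q = Add(-2, 747) = 745)
Function('E')(j) = Mul(j, Add(j, Mul(2, j, Add(1, j)))) (Function('E')(j) = Mul(j, Add(j, Mul(Add(j, 1), Add(j, j)))) = Mul(j, Add(j, Mul(Add(1, j), Mul(2, j)))) = Mul(j, Add(j, Mul(2, j, Add(1, j)))))
Add(Function('E')(11), Mul(784, q)) = Add(Mul(Pow(11, 2), Add(3, Mul(2, 11))), Mul(784, 745)) = Add(Mul(121, Add(3, 22)), 584080) = Add(Mul(121, 25), 584080) = Add(3025, 584080) = 587105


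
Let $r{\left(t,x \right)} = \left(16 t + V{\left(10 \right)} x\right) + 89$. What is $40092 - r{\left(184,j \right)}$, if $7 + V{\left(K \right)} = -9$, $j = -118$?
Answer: $35171$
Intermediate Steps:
$V{\left(K \right)} = -16$ ($V{\left(K \right)} = -7 - 9 = -16$)
$r{\left(t,x \right)} = 89 - 16 x + 16 t$ ($r{\left(t,x \right)} = \left(16 t - 16 x\right) + 89 = \left(- 16 x + 16 t\right) + 89 = 89 - 16 x + 16 t$)
$40092 - r{\left(184,j \right)} = 40092 - \left(89 - -1888 + 16 \cdot 184\right) = 40092 - \left(89 + 1888 + 2944\right) = 40092 - 4921 = 35171$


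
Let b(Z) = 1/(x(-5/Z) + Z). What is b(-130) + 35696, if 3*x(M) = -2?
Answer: 13992829/392 ≈ 35696.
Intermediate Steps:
x(M) = -⅔ (x(M) = (⅓)*(-2) = -⅔)
b(Z) = 1/(-⅔ + Z)
b(-130) + 35696 = 3/(-2 + 3*(-130)) + 35696 = 3/(-2 - 390) + 35696 = 3/(-392) + 35696 = 3*(-1/392) + 35696 = -3/392 + 35696 = 13992829/392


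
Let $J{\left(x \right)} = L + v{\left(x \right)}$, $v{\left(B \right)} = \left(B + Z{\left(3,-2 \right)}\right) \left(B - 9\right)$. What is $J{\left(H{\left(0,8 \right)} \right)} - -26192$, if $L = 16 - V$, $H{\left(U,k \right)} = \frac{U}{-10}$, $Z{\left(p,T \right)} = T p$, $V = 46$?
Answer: $26216$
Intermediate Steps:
$v{\left(B \right)} = \left(-9 + B\right) \left(-6 + B\right)$ ($v{\left(B \right)} = \left(B - 6\right) \left(B - 9\right) = \left(B - 6\right) \left(-9 + B\right) = \left(-6 + B\right) \left(-9 + B\right) = \left(-9 + B\right) \left(-6 + B\right)$)
$H{\left(U,k \right)} = - \frac{U}{10}$ ($H{\left(U,k \right)} = U \left(- \frac{1}{10}\right) = - \frac{U}{10}$)
$L = -30$ ($L = 16 - 46 = -30$)
$J{\left(x \right)} = 24 + x^{2} - 15 x$ ($J{\left(x \right)} = -30 + \left(54 + x^{2} - 15 x\right) = 24 + x^{2} - 15 x$)
$J{\left(H{\left(0,8 \right)} \right)} - -26192 = \left(24 + \left(\left(- \frac{1}{10}\right) 0\right)^{2} - 15 \left(\left(- \frac{1}{10}\right) 0\right)\right) - -26192 = \left(24 + 0^{2} - 0\right) + 26192 = \left(24 + 0 + 0\right) + 26192 = 24 + 26192 = 26216$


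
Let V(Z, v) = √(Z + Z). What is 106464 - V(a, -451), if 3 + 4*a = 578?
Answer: 106464 - 5*√46/2 ≈ 1.0645e+5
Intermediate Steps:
a = 575/4 (a = -¾ + (¼)*578 = -¾ + 289/2 = 575/4 ≈ 143.75)
V(Z, v) = √2*√Z (V(Z, v) = √(2*Z) = √2*√Z)
106464 - V(a, -451) = 106464 - √2*√(575/4) = 106464 - √2*5*√23/2 = 106464 - 5*√46/2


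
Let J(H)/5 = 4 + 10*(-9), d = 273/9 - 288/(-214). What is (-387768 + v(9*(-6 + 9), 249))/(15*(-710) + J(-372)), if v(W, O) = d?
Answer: 124463359/3556680 ≈ 34.994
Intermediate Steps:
d = 10169/321 (d = 273*(1/9) - 288*(-1/214) = 91/3 + 144/107 = 10169/321 ≈ 31.679)
v(W, O) = 10169/321
J(H) = -430 (J(H) = 5*(4 + 10*(-9)) = 5*(4 - 90) = 5*(-86) = -430)
(-387768 + v(9*(-6 + 9), 249))/(15*(-710) + J(-372)) = (-387768 + 10169/321)/(15*(-710) - 430) = -124463359/(321*(-10650 - 430)) = -124463359/321/(-11080) = -124463359/321*(-1/11080) = 124463359/3556680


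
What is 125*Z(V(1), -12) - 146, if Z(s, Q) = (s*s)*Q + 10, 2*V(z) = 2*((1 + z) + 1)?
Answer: -12396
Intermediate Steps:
V(z) = 2 + z (V(z) = (2*((1 + z) + 1))/2 = (2*(2 + z))/2 = (4 + 2*z)/2 = 2 + z)
Z(s, Q) = 10 + Q*s² (Z(s, Q) = s²*Q + 10 = Q*s² + 10 = 10 + Q*s²)
125*Z(V(1), -12) - 146 = 125*(10 - 12*(2 + 1)²) - 146 = 125*(10 - 12*3²) - 146 = 125*(10 - 12*9) - 146 = 125*(10 - 108) - 146 = 125*(-98) - 146 = -12250 - 146 = -12396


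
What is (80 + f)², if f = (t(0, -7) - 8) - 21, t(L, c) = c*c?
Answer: 10000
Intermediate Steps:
t(L, c) = c²
f = 20 (f = ((-7)² - 8) - 21 = (49 - 8) - 21 = 41 - 21 = 20)
(80 + f)² = (80 + 20)² = 100² = 10000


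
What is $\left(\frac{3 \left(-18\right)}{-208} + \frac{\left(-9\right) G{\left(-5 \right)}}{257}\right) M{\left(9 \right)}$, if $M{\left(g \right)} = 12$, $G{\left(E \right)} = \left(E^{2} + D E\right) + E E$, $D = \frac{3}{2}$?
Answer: $- \frac{98523}{6682} \approx -14.745$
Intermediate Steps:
$D = \frac{3}{2}$ ($D = 3 \cdot \frac{1}{2} = \frac{3}{2} \approx 1.5$)
$G{\left(E \right)} = 2 E^{2} + \frac{3 E}{2}$ ($G{\left(E \right)} = \left(E^{2} + \frac{3 E}{2}\right) + E E = \left(E^{2} + \frac{3 E}{2}\right) + E^{2} = 2 E^{2} + \frac{3 E}{2}$)
$\left(\frac{3 \left(-18\right)}{-208} + \frac{\left(-9\right) G{\left(-5 \right)}}{257}\right) M{\left(9 \right)} = \left(\frac{3 \left(-18\right)}{-208} + \frac{\left(-9\right) \frac{1}{2} \left(-5\right) \left(3 + 4 \left(-5\right)\right)}{257}\right) 12 = \left(\left(-54\right) \left(- \frac{1}{208}\right) + - 9 \cdot \frac{1}{2} \left(-5\right) \left(3 - 20\right) \frac{1}{257}\right) 12 = \left(\frac{27}{104} + - 9 \cdot \frac{1}{2} \left(-5\right) \left(-17\right) \frac{1}{257}\right) 12 = \left(\frac{27}{104} + \left(-9\right) \frac{85}{2} \cdot \frac{1}{257}\right) 12 = \left(\frac{27}{104} - \frac{765}{514}\right) 12 = \left(- \frac{32841}{26728}\right) 12 = - \frac{98523}{6682}$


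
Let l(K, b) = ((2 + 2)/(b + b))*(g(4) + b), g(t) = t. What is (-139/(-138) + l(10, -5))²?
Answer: 942841/476100 ≈ 1.9803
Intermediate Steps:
l(K, b) = 2*(4 + b)/b (l(K, b) = ((2 + 2)/(b + b))*(4 + b) = (4/((2*b)))*(4 + b) = (4*(1/(2*b)))*(4 + b) = (2/b)*(4 + b) = 2*(4 + b)/b)
(-139/(-138) + l(10, -5))² = (-139/(-138) + (2 + 8/(-5)))² = (-139*(-1/138) + (2 + 8*(-⅕)))² = (139/138 + (2 - 8/5))² = (139/138 + ⅖)² = (971/690)² = 942841/476100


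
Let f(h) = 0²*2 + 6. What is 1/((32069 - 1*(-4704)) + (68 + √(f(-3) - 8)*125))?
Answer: 36841/1357290531 - 125*I*√2/1357290531 ≈ 2.7143e-5 - 1.3024e-7*I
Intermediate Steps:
f(h) = 6 (f(h) = 0*2 + 6 = 0 + 6 = 6)
1/((32069 - 1*(-4704)) + (68 + √(f(-3) - 8)*125)) = 1/((32069 - 1*(-4704)) + (68 + √(6 - 8)*125)) = 1/((32069 + 4704) + (68 + √(-2)*125)) = 1/(36773 + (68 + (I*√2)*125)) = 1/(36773 + (68 + 125*I*√2)) = 1/(36841 + 125*I*√2)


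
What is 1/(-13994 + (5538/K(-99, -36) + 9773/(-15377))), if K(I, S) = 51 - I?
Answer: -384425/5365694804 ≈ -7.1645e-5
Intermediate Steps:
1/(-13994 + (5538/K(-99, -36) + 9773/(-15377))) = 1/(-13994 + (5538/(51 - 1*(-99)) + 9773/(-15377))) = 1/(-13994 + (5538/(51 + 99) + 9773*(-1/15377))) = 1/(-13994 + (5538/150 - 9773/15377)) = 1/(-13994 + (5538*(1/150) - 9773/15377)) = 1/(-13994 + (923/25 - 9773/15377)) = 1/(-13994 + 13948646/384425) = 1/(-5365694804/384425) = -384425/5365694804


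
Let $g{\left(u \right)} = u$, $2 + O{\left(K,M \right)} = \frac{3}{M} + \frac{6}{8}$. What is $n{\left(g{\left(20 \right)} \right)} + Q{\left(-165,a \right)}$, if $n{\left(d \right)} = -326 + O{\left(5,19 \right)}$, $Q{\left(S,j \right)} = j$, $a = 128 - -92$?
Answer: $- \frac{8139}{76} \approx -107.09$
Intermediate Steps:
$O{\left(K,M \right)} = - \frac{5}{4} + \frac{3}{M}$ ($O{\left(K,M \right)} = -2 + \left(\frac{3}{M} + \frac{6}{8}\right) = -2 + \left(\frac{3}{M} + 6 \cdot \frac{1}{8}\right) = -2 + \left(\frac{3}{M} + \frac{3}{4}\right) = -2 + \left(\frac{3}{4} + \frac{3}{M}\right) = - \frac{5}{4} + \frac{3}{M}$)
$a = 220$ ($a = 128 + 92 = 220$)
$n{\left(d \right)} = - \frac{24859}{76}$ ($n{\left(d \right)} = -326 - \left(\frac{5}{4} - \frac{3}{19}\right) = -326 + \left(- \frac{5}{4} + 3 \cdot \frac{1}{19}\right) = -326 + \left(- \frac{5}{4} + \frac{3}{19}\right) = -326 - \frac{83}{76} = - \frac{24859}{76}$)
$n{\left(g{\left(20 \right)} \right)} + Q{\left(-165,a \right)} = - \frac{24859}{76} + 220 = - \frac{8139}{76}$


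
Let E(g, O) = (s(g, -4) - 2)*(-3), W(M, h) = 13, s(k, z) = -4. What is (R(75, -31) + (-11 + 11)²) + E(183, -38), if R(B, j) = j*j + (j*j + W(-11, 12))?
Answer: 1953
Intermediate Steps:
E(g, O) = 18 (E(g, O) = (-4 - 2)*(-3) = -6*(-3) = 18)
R(B, j) = 13 + 2*j² (R(B, j) = j*j + (j*j + 13) = j² + (j² + 13) = j² + (13 + j²) = 13 + 2*j²)
(R(75, -31) + (-11 + 11)²) + E(183, -38) = ((13 + 2*(-31)²) + (-11 + 11)²) + 18 = ((13 + 2*961) + 0²) + 18 = ((13 + 1922) + 0) + 18 = (1935 + 0) + 18 = 1935 + 18 = 1953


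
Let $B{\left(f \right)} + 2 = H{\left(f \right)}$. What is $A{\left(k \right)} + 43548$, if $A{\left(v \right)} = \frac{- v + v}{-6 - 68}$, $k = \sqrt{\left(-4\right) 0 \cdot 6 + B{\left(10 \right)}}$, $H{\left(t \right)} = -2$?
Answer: $43548$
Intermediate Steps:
$B{\left(f \right)} = -4$ ($B{\left(f \right)} = -2 - 2 = -4$)
$k = 2 i$ ($k = \sqrt{\left(-4\right) 0 \cdot 6 - 4} = \sqrt{0 \cdot 6 - 4} = \sqrt{0 - 4} = \sqrt{-4} = 2 i \approx 2.0 i$)
$A{\left(v \right)} = 0$ ($A{\left(v \right)} = \frac{0}{-74} = 0 \left(- \frac{1}{74}\right) = 0$)
$A{\left(k \right)} + 43548 = 0 + 43548 = 43548$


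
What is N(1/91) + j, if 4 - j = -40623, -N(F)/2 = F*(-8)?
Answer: 3697073/91 ≈ 40627.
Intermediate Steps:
N(F) = 16*F (N(F) = -2*F*(-8) = -(-16)*F = 16*F)
j = 40627 (j = 4 - 1*(-40623) = 4 + 40623 = 40627)
N(1/91) + j = 16/91 + 40627 = 3697073/91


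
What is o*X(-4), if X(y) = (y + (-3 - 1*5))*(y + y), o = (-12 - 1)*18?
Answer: -22464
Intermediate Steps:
o = -234 (o = -13*18 = -234)
X(y) = 2*y*(-8 + y) (X(y) = (y + (-3 - 5))*(2*y) = (y - 8)*(2*y) = (-8 + y)*(2*y) = 2*y*(-8 + y))
o*X(-4) = -468*(-4)*(-8 - 4) = -468*(-4)*(-12) = -234*96 = -22464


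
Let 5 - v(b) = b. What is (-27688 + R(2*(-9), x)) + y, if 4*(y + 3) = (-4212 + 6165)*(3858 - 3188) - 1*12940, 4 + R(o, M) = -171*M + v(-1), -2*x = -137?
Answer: 284490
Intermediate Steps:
x = 137/2 (x = -1/2*(-137) = 137/2 ≈ 68.500)
v(b) = 5 - b
R(o, M) = 2 - 171*M (R(o, M) = -4 + (-171*M + (5 - 1*(-1))) = -4 + (-171*M + (5 + 1)) = -4 + (-171*M + 6) = -4 + (6 - 171*M) = 2 - 171*M)
y = 647779/2 (y = -3 + ((-4212 + 6165)*(3858 - 3188) - 1*12940)/4 = -3 + (1953*670 - 12940)/4 = -3 + (1308510 - 12940)/4 = -3 + (1/4)*1295570 = -3 + 647785/2 = 647779/2 ≈ 3.2389e+5)
(-27688 + R(2*(-9), x)) + y = (-27688 + (2 - 171*137/2)) + 647779/2 = (-27688 + (2 - 23427/2)) + 647779/2 = (-27688 - 23423/2) + 647779/2 = -78799/2 + 647779/2 = 284490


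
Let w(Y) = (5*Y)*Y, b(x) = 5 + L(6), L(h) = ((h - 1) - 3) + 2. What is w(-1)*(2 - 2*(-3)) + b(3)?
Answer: 49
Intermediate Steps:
L(h) = -2 + h (L(h) = ((-1 + h) - 3) + 2 = (-4 + h) + 2 = -2 + h)
b(x) = 9 (b(x) = 5 + (-2 + 6) = 5 + 4 = 9)
w(Y) = 5*Y**2
w(-1)*(2 - 2*(-3)) + b(3) = (5*(-1)**2)*(2 - 2*(-3)) + 9 = (5*1)*(2 + 6) + 9 = 5*8 + 9 = 40 + 9 = 49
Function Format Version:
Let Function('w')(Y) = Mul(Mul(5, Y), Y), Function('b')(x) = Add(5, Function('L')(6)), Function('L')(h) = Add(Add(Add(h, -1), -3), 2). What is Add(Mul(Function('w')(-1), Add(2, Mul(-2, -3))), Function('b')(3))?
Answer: 49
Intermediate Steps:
Function('L')(h) = Add(-2, h) (Function('L')(h) = Add(Add(Add(-1, h), -3), 2) = Add(Add(-4, h), 2) = Add(-2, h))
Function('b')(x) = 9 (Function('b')(x) = Add(5, Add(-2, 6)) = Add(5, 4) = 9)
Function('w')(Y) = Mul(5, Pow(Y, 2))
Add(Mul(Function('w')(-1), Add(2, Mul(-2, -3))), Function('b')(3)) = Add(Mul(Mul(5, Pow(-1, 2)), Add(2, Mul(-2, -3))), 9) = Add(Mul(Mul(5, 1), Add(2, 6)), 9) = Add(Mul(5, 8), 9) = Add(40, 9) = 49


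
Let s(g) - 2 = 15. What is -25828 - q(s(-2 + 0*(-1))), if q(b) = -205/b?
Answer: -438871/17 ≈ -25816.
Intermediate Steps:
s(g) = 17 (s(g) = 2 + 15 = 17)
-25828 - q(s(-2 + 0*(-1))) = -25828 - (-205)/17 = -25828 - 1*(-205/17) = -25828 + 205/17 = -438871/17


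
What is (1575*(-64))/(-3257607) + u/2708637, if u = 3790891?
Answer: 4207421222479/2941224950553 ≈ 1.4305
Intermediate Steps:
(1575*(-64))/(-3257607) + u/2708637 = (1575*(-64))/(-3257607) + 3790891/2708637 = -100800*(-1/3257607) + 3790891*(1/2708637) = 33600/1085869 + 3790891/2708637 = 4207421222479/2941224950553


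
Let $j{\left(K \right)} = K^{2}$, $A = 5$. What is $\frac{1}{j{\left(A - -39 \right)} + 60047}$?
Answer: $\frac{1}{61983} \approx 1.6133 \cdot 10^{-5}$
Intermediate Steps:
$\frac{1}{j{\left(A - -39 \right)} + 60047} = \frac{1}{\left(5 - -39\right)^{2} + 60047} = \frac{1}{\left(5 + 39\right)^{2} + 60047} = \frac{1}{44^{2} + 60047} = \frac{1}{1936 + 60047} = \frac{1}{61983}$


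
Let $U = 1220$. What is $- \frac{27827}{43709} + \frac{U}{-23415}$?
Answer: $- \frac{140978837}{204689247} \approx -0.68875$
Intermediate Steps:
$- \frac{27827}{43709} + \frac{U}{-23415} = - \frac{27827}{43709} + \frac{1220}{-23415} = \left(-27827\right) \frac{1}{43709} + 1220 \left(- \frac{1}{23415}\right) = - \frac{27827}{43709} - \frac{244}{4683} = - \frac{140978837}{204689247}$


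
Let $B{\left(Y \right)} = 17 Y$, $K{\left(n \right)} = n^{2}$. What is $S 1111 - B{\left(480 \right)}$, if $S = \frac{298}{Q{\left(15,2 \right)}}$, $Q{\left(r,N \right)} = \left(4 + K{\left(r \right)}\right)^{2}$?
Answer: $- \frac{427587482}{52441} \approx -8153.7$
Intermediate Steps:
$Q{\left(r,N \right)} = \left(4 + r^{2}\right)^{2}$
$S = \frac{298}{52441}$ ($S = \frac{298}{\left(4 + 15^{2}\right)^{2}} = \frac{298}{\left(4 + 225\right)^{2}} = \frac{298}{229^{2}} = \frac{298}{52441} \approx 0.0056826$)
$S 1111 - B{\left(480 \right)} = \frac{298}{52441} \cdot 1111 - 17 \cdot 480 = \frac{331078}{52441} - 8160 = - \frac{427587482}{52441}$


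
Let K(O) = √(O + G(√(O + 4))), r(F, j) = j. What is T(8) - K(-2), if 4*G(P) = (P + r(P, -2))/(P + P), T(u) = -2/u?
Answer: -¼ - I*√(30 + 2*√2)/4 ≈ -0.25 - 1.4324*I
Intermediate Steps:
G(P) = (-2 + P)/(8*P) (G(P) = ((P - 2)/(P + P))/4 = ((-2 + P)/((2*P)))/4 = ((-2 + P)*(1/(2*P)))/4 = ((-2 + P)/(2*P))/4 = (-2 + P)/(8*P))
K(O) = √(O + (-2 + √(4 + O))/(8*√(4 + O))) (K(O) = √(O + (-2 + √(O + 4))/(8*(√(O + 4)))) = √(O + (-2 + √(4 + O))/(8*(√(4 + O)))) = √(O + (-2 + √(4 + O))/(8*√(4 + O))))
T(8) - K(-2) = -2/8 - √(2 - 4/√(4 - 2) + 16*(-2))/4 = -2*⅛ - √(2 - 2*√2 - 32)/4 = -¼ - √(2 - 2*√2 - 32)/4 = -¼ - √(-30 - 2*√2)/4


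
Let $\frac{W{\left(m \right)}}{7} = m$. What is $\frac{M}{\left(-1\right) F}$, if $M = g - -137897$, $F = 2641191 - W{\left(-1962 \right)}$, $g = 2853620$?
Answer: $- \frac{2991517}{2654925} \approx -1.1268$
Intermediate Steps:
$W{\left(m \right)} = 7 m$
$F = 2654925$ ($F = 2641191 - 7 \left(-1962\right) = 2641191 - -13734 = 2641191 + 13734 = 2654925$)
$M = 2991517$ ($M = 2853620 - -137897 = 2853620 + 137897 = 2991517$)
$\frac{M}{\left(-1\right) F} = \frac{2991517}{\left(-1\right) 2654925} = \frac{2991517}{-2654925} = 2991517 \left(- \frac{1}{2654925}\right) = - \frac{2991517}{2654925}$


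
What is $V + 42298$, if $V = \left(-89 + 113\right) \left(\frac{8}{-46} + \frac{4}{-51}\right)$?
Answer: $\frac{16536150}{391} \approx 42292.0$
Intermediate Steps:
$V = - \frac{2368}{391}$ ($V = 24 \left(8 \left(- \frac{1}{46}\right) + 4 \left(- \frac{1}{51}\right)\right) = 24 \left(- \frac{4}{23} - \frac{4}{51}\right) = 24 \left(- \frac{296}{1173}\right) = - \frac{2368}{391} \approx -6.0563$)
$V + 42298 = - \frac{2368}{391} + 42298 = \frac{16536150}{391}$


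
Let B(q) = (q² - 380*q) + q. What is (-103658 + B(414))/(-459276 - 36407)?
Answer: 89168/495683 ≈ 0.17989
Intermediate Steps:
B(q) = q² - 379*q
(-103658 + B(414))/(-459276 - 36407) = (-103658 + 414*(-379 + 414))/(-459276 - 36407) = (-103658 + 414*35)/(-495683) = (-103658 + 14490)*(-1/495683) = -89168*(-1/495683) = 89168/495683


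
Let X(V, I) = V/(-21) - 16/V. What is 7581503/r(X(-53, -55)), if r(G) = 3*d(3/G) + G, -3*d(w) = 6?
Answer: -8438212839/3533 ≈ -2.3884e+6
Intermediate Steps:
d(w) = -2 (d(w) = -⅓*6 = -2)
X(V, I) = -16/V - V/21 (X(V, I) = V*(-1/21) - 16/V = -V/21 - 16/V = -16/V - V/21)
r(G) = -6 + G (r(G) = 3*(-2) + G = -6 + G)
7581503/r(X(-53, -55)) = 7581503/(-6 + (-16/(-53) - 1/21*(-53))) = 7581503/(-6 + (-16*(-1/53) + 53/21)) = 7581503/(-6 + (16/53 + 53/21)) = 7581503/(-6 + 3145/1113) = 7581503/(-3533/1113) = 7581503*(-1113/3533) = -8438212839/3533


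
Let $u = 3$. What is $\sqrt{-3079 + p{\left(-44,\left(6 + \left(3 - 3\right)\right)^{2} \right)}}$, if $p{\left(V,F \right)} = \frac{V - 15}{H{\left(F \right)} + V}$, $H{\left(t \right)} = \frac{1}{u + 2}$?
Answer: $\frac{i \sqrt{147607314}}{219} \approx 55.477 i$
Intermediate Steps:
$H{\left(t \right)} = \frac{1}{5}$ ($H{\left(t \right)} = \frac{1}{3 + 2} = \frac{1}{5}$)
$p{\left(V,F \right)} = \frac{-15 + V}{\frac{1}{5} + V}$ ($p{\left(V,F \right)} = \frac{V - 15}{\frac{1}{5} + V} = \frac{-15 + V}{\frac{1}{5} + V}$)
$\sqrt{-3079 + p{\left(-44,\left(6 + \left(3 - 3\right)\right)^{2} \right)}} = \sqrt{-3079 + \frac{5 \left(-15 - 44\right)}{1 + 5 \left(-44\right)}} = \sqrt{-3079 + 5 \frac{1}{1 - 220} \left(-59\right)} = \sqrt{-3079 + 5 \frac{1}{-219} \left(-59\right)} = \sqrt{-3079 + 5 \left(- \frac{1}{219}\right) \left(-59\right)} = \sqrt{-3079 + \frac{295}{219}} = \sqrt{- \frac{674006}{219}} = \frac{i \sqrt{147607314}}{219}$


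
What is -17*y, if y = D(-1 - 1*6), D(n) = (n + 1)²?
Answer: -612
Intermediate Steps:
D(n) = (1 + n)²
y = 36 (y = (1 + (-1 - 1*6))² = (1 + (-1 - 6))² = (1 - 7)² = (-6)² = 36)
-17*y = -17*36 = -612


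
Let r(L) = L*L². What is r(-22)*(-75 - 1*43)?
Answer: 1256464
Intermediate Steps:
r(L) = L³
r(-22)*(-75 - 1*43) = (-22)³*(-75 - 1*43) = -10648*(-75 - 43) = -10648*(-118) = 1256464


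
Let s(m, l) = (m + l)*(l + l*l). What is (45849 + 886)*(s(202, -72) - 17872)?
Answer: 30222963680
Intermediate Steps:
s(m, l) = (l + m)*(l + l²)
(45849 + 886)*(s(202, -72) - 17872) = (45849 + 886)*(-72*(-72 + 202 + (-72)² - 72*202) - 17872) = 46735*(-72*(-72 + 202 + 5184 - 14544) - 17872) = 46735*(-72*(-9230) - 17872) = 46735*(664560 - 17872) = 46735*646688 = 30222963680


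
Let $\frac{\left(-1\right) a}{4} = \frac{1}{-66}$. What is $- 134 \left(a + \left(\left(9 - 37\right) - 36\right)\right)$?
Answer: $\frac{282740}{33} \approx 8567.9$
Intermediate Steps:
$a = \frac{2}{33}$ ($a = - \frac{4}{-66} = \left(-4\right) \left(- \frac{1}{66}\right) = \frac{2}{33} \approx 0.060606$)
$- 134 \left(a + \left(\left(9 - 37\right) - 36\right)\right) = - 134 \left(\frac{2}{33} + \left(\left(9 - 37\right) - 36\right)\right) = - 134 \left(\frac{2}{33} - 64\right) = \left(-134\right) \left(- \frac{2110}{33}\right) = \frac{282740}{33}$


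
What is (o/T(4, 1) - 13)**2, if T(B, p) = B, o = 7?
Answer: 2025/16 ≈ 126.56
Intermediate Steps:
(o/T(4, 1) - 13)**2 = (7/4 - 13)**2 = (-45/4)**2 = 2025/16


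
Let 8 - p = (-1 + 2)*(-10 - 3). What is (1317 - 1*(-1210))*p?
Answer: 53067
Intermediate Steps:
p = 21 (p = 8 - (-1 + 2)*(-10 - 3) = 8 - (-13) = 8 - 1*(-13) = 8 + 13 = 21)
(1317 - 1*(-1210))*p = (1317 - 1*(-1210))*21 = (1317 + 1210)*21 = 2527*21 = 53067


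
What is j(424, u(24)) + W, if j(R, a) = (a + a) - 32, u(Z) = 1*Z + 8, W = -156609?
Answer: -156577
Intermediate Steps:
u(Z) = 8 + Z (u(Z) = Z + 8 = 8 + Z)
j(R, a) = -32 + 2*a (j(R, a) = 2*a - 32 = -32 + 2*a)
j(424, u(24)) + W = (-32 + 2*(8 + 24)) - 156609 = (-32 + 2*32) - 156609 = (-32 + 64) - 156609 = 32 - 156609 = -156577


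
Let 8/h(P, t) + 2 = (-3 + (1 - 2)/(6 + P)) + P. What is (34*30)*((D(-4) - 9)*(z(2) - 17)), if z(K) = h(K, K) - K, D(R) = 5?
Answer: 439824/5 ≈ 87965.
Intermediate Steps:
h(P, t) = 8/(-5 + P - 1/(6 + P)) (h(P, t) = 8/(-2 + ((-3 + (1 - 2)/(6 + P)) + P)) = 8/(-2 + ((-3 - 1/(6 + P)) + P)) = 8/(-2 + (-3 + P - 1/(6 + P))) = 8/(-5 + P - 1/(6 + P)))
z(K) = -K + 8*(6 + K)/(-31 + K + K**2) (z(K) = 8*(6 + K)/(-31 + K + K**2) - K = -K + 8*(6 + K)/(-31 + K + K**2))
(34*30)*((D(-4) - 9)*(z(2) - 17)) = (34*30)*((5 - 9)*((48 - 1*2**2 - 1*2**3 + 39*2)/(-31 + 2 + 2**2) - 17)) = 1020*(-4*((48 - 1*4 - 1*8 + 78)/(-31 + 2 + 4) - 17)) = 1020*(-4*((48 - 4 - 8 + 78)/(-25) - 17)) = 1020*(-4*(-1/25*114 - 17)) = 1020*(-4*(-114/25 - 17)) = 1020*(-4*(-539/25)) = 1020*(2156/25) = 439824/5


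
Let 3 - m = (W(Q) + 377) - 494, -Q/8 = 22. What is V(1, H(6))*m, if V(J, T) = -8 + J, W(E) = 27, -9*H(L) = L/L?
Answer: -651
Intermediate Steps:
H(L) = -⅑ (H(L) = -L/(9*L) = -⅑*1 = -⅑)
Q = -176 (Q = -8*22 = -176)
m = 93 (m = 3 - ((27 + 377) - 494) = 3 - (404 - 494) = 3 - 1*(-90) = 3 + 90 = 93)
V(1, H(6))*m = (-8 + 1)*93 = -7*93 = -651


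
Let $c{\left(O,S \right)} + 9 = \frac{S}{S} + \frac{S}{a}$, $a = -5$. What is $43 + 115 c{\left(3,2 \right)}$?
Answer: $-923$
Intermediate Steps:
$c{\left(O,S \right)} = -8 - \frac{S}{5}$ ($c{\left(O,S \right)} = -9 + \left(\frac{S}{S} + \frac{S}{-5}\right) = -9 + \left(1 + S \left(- \frac{1}{5}\right)\right) = -9 - \left(-1 + \frac{S}{5}\right) = -8 - \frac{S}{5}$)
$43 + 115 c{\left(3,2 \right)} = 43 + 115 \left(-8 - \frac{2}{5}\right) = 43 + 115 \left(- \frac{42}{5}\right) = 43 - 966 = -923$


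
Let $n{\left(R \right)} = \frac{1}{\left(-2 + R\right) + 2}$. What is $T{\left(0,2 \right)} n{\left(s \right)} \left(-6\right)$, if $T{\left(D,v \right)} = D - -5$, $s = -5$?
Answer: $6$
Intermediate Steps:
$T{\left(D,v \right)} = 5 + D$ ($T{\left(D,v \right)} = D + 5 = 5 + D$)
$n{\left(R \right)} = \frac{1}{R}$
$T{\left(0,2 \right)} n{\left(s \right)} \left(-6\right) = \frac{5 + 0}{-5} \left(-6\right) = 5 \left(- \frac{1}{5}\right) \left(-6\right) = \left(-1\right) \left(-6\right) = 6$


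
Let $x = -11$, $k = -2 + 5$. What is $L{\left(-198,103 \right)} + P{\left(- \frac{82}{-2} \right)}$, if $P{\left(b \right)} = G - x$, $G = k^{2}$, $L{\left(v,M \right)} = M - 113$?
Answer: $10$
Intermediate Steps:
$k = 3$
$L{\left(v,M \right)} = -113 + M$ ($L{\left(v,M \right)} = M - 113 = -113 + M$)
$G = 9$ ($G = 3^{2} = 9$)
$P{\left(b \right)} = 20$ ($P{\left(b \right)} = 9 - -11 = 9 + 11 = 20$)
$L{\left(-198,103 \right)} + P{\left(- \frac{82}{-2} \right)} = \left(-113 + 103\right) + 20 = -10 + 20 = 10$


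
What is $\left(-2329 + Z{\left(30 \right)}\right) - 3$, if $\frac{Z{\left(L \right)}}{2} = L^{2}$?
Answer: $-532$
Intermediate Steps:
$Z{\left(L \right)} = 2 L^{2}$
$\left(-2329 + Z{\left(30 \right)}\right) - 3 = \left(-2329 + 2 \cdot 30^{2}\right) - 3 = \left(-2329 + 2 \cdot 900\right) - 3 = \left(-2329 + 1800\right) - 3 = -529 - 3 = -532$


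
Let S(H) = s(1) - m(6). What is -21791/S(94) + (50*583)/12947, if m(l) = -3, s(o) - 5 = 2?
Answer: -25621507/11770 ≈ -2176.8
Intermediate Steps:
s(o) = 7 (s(o) = 5 + 2 = 7)
S(H) = 10 (S(H) = 7 - 1*(-3) = 7 + 3 = 10)
-21791/S(94) + (50*583)/12947 = -21791/10 + (50*583)/12947 = -21791*⅒ + 29150*(1/12947) = -21791/10 + 2650/1177 = -25621507/11770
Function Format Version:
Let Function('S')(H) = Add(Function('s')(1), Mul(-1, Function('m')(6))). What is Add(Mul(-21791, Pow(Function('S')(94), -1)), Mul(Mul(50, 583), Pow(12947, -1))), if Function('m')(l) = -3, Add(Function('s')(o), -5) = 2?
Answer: Rational(-25621507, 11770) ≈ -2176.8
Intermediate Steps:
Function('s')(o) = 7 (Function('s')(o) = Add(5, 2) = 7)
Function('S')(H) = 10 (Function('S')(H) = Add(7, Mul(-1, -3)) = Add(7, 3) = 10)
Add(Mul(-21791, Pow(Function('S')(94), -1)), Mul(Mul(50, 583), Pow(12947, -1))) = Add(Mul(-21791, Pow(10, -1)), Mul(Mul(50, 583), Pow(12947, -1))) = Add(Mul(-21791, Rational(1, 10)), Mul(29150, Rational(1, 12947))) = Add(Rational(-21791, 10), Rational(2650, 1177)) = Rational(-25621507, 11770)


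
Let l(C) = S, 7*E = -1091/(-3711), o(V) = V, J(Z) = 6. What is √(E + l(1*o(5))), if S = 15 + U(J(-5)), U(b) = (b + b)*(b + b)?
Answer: √107322261018/25977 ≈ 12.611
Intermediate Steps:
U(b) = 4*b² (U(b) = (2*b)*(2*b) = 4*b²)
E = 1091/25977 (E = (-1091/(-3711))/7 = (-1091*(-1/3711))/7 = (⅐)*(1091/3711) = 1091/25977 ≈ 0.041999)
S = 159 (S = 15 + 4*6² = 15 + 4*36 = 15 + 144 = 159)
l(C) = 159
√(E + l(1*o(5))) = √(1091/25977 + 159) = √(4131434/25977) = √107322261018/25977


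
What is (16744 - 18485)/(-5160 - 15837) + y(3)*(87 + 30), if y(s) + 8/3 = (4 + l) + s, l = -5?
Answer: -1636025/20997 ≈ -77.917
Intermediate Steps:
y(s) = -11/3 + s (y(s) = -8/3 + ((4 - 5) + s) = -8/3 + (-1 + s) = -11/3 + s)
(16744 - 18485)/(-5160 - 15837) + y(3)*(87 + 30) = (16744 - 18485)/(-5160 - 15837) + (-11/3 + 3)*(87 + 30) = -1741/(-20997) - ⅔*117 = -1741*(-1/20997) - 78 = 1741/20997 - 78 = -1636025/20997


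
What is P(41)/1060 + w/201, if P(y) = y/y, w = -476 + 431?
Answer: -15833/71020 ≈ -0.22294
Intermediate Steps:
w = -45
P(y) = 1
P(41)/1060 + w/201 = 1/1060 - 45/201 = 1*(1/1060) - 45*1/201 = 1/1060 - 15/67 = -15833/71020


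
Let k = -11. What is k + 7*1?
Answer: -4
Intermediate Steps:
k + 7*1 = -11 + 7*1 = -11 + 7 = -4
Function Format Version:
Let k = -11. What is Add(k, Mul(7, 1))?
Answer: -4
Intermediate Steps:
Add(k, Mul(7, 1)) = Add(-11, Mul(7, 1)) = Add(-11, 7) = -4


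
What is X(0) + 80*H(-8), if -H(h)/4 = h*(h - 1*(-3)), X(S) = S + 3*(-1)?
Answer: -12803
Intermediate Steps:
X(S) = -3 + S (X(S) = S - 3 = -3 + S)
H(h) = -4*h*(3 + h) (H(h) = -4*h*(h - 1*(-3)) = -4*h*(h + 3) = -4*h*(3 + h))
X(0) + 80*H(-8) = (-3 + 0) + 80*(-4*(-8)*(3 - 8)) = -3 + 80*(-4*(-8)*(-5)) = -3 + 80*(-160) = -3 - 12800 = -12803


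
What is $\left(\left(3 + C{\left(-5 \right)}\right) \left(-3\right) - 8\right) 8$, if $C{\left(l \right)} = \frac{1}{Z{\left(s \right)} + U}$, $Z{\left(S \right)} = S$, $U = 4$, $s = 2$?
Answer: $-140$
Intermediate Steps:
$C{\left(l \right)} = \frac{1}{6}$ ($C{\left(l \right)} = \frac{1}{2 + 4} = \frac{1}{6}$)
$\left(\left(3 + C{\left(-5 \right)}\right) \left(-3\right) - 8\right) 8 = \left(\left(3 + \frac{1}{6}\right) \left(-3\right) - 8\right) 8 = \left(\frac{19}{6} \left(-3\right) - 8\right) 8 = \left(- \frac{19}{2} - 8\right) 8 = \left(- \frac{35}{2}\right) 8 = -140$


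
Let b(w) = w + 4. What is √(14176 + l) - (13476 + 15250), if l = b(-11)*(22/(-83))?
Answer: -28726 + √97671246/83 ≈ -28607.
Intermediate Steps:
b(w) = 4 + w
l = 154/83 (l = (4 - 11)*(22/(-83)) = -154*(-1)/83 = -7*(-22/83) = 154/83 ≈ 1.8554)
√(14176 + l) - (13476 + 15250) = √(14176 + 154/83) - (13476 + 15250) = √(1176762/83) - 1*28726 = √97671246/83 - 28726 = -28726 + √97671246/83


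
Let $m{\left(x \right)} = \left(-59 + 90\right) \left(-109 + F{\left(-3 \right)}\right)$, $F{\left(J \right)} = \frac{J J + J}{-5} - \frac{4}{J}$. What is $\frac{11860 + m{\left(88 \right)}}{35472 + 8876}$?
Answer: $\frac{127277}{665220} \approx 0.19133$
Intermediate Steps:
$F{\left(J \right)} = - \frac{4}{J} - \frac{J}{5} - \frac{J^{2}}{5}$ ($F{\left(J \right)} = \left(J^{2} + J\right) \left(- \frac{1}{5}\right) - \frac{4}{J} = \left(J + J^{2}\right) \left(- \frac{1}{5}\right) - \frac{4}{J} = \left(- \frac{J}{5} - \frac{J^{2}}{5}\right) - \frac{4}{J} = - \frac{4}{J} - \frac{J}{5} - \frac{J^{2}}{5}$)
$m{\left(x \right)} = - \frac{50623}{15}$ ($m{\left(x \right)} = \left(-59 + 90\right) \left(-109 + \frac{-20 + \left(-3\right)^{2} \left(-1 - -3\right)}{5 \left(-3\right)}\right) = 31 \left(-109 + \frac{1}{5} \left(- \frac{1}{3}\right) \left(-20 + 9 \left(-1 + 3\right)\right)\right) = 31 \left(-109 + \frac{1}{5} \left(- \frac{1}{3}\right) \left(-20 + 9 \cdot 2\right)\right) = 31 \left(-109 + \frac{1}{5} \left(- \frac{1}{3}\right) \left(-20 + 18\right)\right) = 31 \left(-109 + \frac{1}{5} \left(- \frac{1}{3}\right) \left(-2\right)\right) = 31 \left(-109 + \frac{2}{15}\right) = 31 \left(- \frac{1633}{15}\right) = - \frac{50623}{15}$)
$\frac{11860 + m{\left(88 \right)}}{35472 + 8876} = \frac{11860 - \frac{50623}{15}}{35472 + 8876} = \frac{127277}{15 \cdot 44348} = \frac{127277}{15} \cdot \frac{1}{44348} = \frac{127277}{665220}$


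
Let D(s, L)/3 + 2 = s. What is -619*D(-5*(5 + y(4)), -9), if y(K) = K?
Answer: 87279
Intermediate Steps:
D(s, L) = -6 + 3*s
-619*D(-5*(5 + y(4)), -9) = -619*(-6 + 3*(-5*(5 + 4))) = -619*(-6 + 3*(-5*9)) = -619*(-6 + 3*(-45)) = -619*(-6 - 135) = -619*(-141) = 87279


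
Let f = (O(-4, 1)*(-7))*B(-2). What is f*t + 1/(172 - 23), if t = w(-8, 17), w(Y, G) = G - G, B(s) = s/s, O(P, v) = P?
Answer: 1/149 ≈ 0.0067114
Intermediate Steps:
B(s) = 1
f = 28 (f = -4*(-7)*1 = 28*1 = 28)
w(Y, G) = 0
t = 0
f*t + 1/(172 - 23) = 28*0 + 1/(172 - 23) = 0 + 1/149 = 1/149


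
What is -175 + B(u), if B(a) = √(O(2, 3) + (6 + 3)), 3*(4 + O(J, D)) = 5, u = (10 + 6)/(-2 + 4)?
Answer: -175 + 2*√15/3 ≈ -172.42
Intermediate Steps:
u = 8 (u = 16/2 = 16*(½) = 8)
O(J, D) = -7/3 (O(J, D) = -4 + (⅓)*5 = -4 + 5/3 = -7/3)
B(a) = 2*√15/3 (B(a) = √(-7/3 + (6 + 3)) = √(-7/3 + 9) = √(20/3) = 2*√15/3)
-175 + B(u) = -175 + 2*√15/3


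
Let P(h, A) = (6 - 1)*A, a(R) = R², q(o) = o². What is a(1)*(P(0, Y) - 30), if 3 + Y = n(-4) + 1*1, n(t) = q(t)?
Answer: 40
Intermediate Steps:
n(t) = t²
Y = 14 (Y = -3 + ((-4)² + 1*1) = -3 + (16 + 1) = -3 + 17 = 14)
P(h, A) = 5*A
a(1)*(P(0, Y) - 30) = 1²*(5*14 - 30) = 1*(70 - 30) = 1*40 = 40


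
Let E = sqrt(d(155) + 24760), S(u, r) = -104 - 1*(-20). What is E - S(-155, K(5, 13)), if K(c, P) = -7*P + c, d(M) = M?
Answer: 84 + sqrt(24915) ≈ 241.84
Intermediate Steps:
K(c, P) = c - 7*P
S(u, r) = -84 (S(u, r) = -104 + 20 = -84)
E = sqrt(24915) (E = sqrt(155 + 24760) = sqrt(24915) ≈ 157.84)
E - S(-155, K(5, 13)) = sqrt(24915) - 1*(-84) = sqrt(24915) + 84 = 84 + sqrt(24915)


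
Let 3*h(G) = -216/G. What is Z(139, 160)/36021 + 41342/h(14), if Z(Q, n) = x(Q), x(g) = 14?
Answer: -1737376795/216126 ≈ -8038.7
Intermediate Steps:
Z(Q, n) = 14
h(G) = -72/G (h(G) = (-216/G)/3 = -72/G)
Z(139, 160)/36021 + 41342/h(14) = 14/36021 + 41342/((-72/14)) = 14*(1/36021) + 41342/((-72*1/14)) = 14/36021 + 41342/(-36/7) = 14/36021 + 41342*(-7/36) = 14/36021 - 144697/18 = -1737376795/216126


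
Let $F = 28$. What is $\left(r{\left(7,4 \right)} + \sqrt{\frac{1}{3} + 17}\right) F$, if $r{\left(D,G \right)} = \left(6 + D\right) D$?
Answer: $2548 + \frac{56 \sqrt{39}}{3} \approx 2664.6$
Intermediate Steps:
$r{\left(D,G \right)} = D \left(6 + D\right)$
$\left(r{\left(7,4 \right)} + \sqrt{\frac{1}{3} + 17}\right) F = \left(7 \left(6 + 7\right) + \sqrt{\frac{1}{3} + 17}\right) 28 = \left(7 \cdot 13 + \sqrt{\frac{1}{3} + 17}\right) 28 = \left(91 + \sqrt{\frac{52}{3}}\right) 28 = \left(91 + \frac{2 \sqrt{39}}{3}\right) 28 = 2548 + \frac{56 \sqrt{39}}{3}$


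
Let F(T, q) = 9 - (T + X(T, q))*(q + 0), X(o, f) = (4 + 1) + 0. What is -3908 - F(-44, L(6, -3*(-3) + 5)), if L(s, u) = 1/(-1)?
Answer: -3878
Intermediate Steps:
X(o, f) = 5 (X(o, f) = 5 + 0 = 5)
L(s, u) = -1
F(T, q) = 9 - q*(5 + T) (F(T, q) = 9 - (T + 5)*(q + 0) = 9 - (5 + T)*q = 9 - q*(5 + T))
-3908 - F(-44, L(6, -3*(-3) + 5)) = -3908 - (9 - 5*(-1) - 1*(-44)*(-1)) = -3908 - (9 + 5 - 44) = -3908 - 1*(-30) = -3908 + 30 = -3878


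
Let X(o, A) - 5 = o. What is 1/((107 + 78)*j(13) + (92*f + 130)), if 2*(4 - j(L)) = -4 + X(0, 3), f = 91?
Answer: 2/18299 ≈ 0.00010930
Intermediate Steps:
X(o, A) = 5 + o
j(L) = 7/2 (j(L) = 4 - (-4 + (5 + 0))/2 = 4 - (-4 + 5)/2 = 4 - ½*1 = 4 - ½ = 7/2)
1/((107 + 78)*j(13) + (92*f + 130)) = 1/((107 + 78)*(7/2) + (92*91 + 130)) = 1/(185*(7/2) + (8372 + 130)) = 1/(1295/2 + 8502) = 1/(18299/2) = 2/18299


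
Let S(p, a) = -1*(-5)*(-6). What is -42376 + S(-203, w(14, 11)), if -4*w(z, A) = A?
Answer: -42406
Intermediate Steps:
w(z, A) = -A/4
S(p, a) = -30 (S(p, a) = 5*(-6) = -30)
-42376 + S(-203, w(14, 11)) = -42376 - 30 = -42406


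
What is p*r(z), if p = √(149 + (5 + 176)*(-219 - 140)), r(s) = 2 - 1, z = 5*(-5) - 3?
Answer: I*√64830 ≈ 254.62*I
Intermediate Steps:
z = -28 (z = -25 - 3 = -28)
r(s) = 1
p = I*√64830 (p = √(149 + 181*(-359)) = √(149 - 64979) = √(-64830) = I*√64830 ≈ 254.62*I)
p*r(z) = (I*√64830)*1 = I*√64830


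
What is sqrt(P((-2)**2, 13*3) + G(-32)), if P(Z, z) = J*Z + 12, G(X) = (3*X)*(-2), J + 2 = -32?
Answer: 2*sqrt(17) ≈ 8.2462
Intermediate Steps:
J = -34 (J = -2 - 32 = -34)
G(X) = -6*X
P(Z, z) = 12 - 34*Z (P(Z, z) = -34*Z + 12 = 12 - 34*Z)
sqrt(P((-2)**2, 13*3) + G(-32)) = sqrt((12 - 34*(-2)**2) - 6*(-32)) = sqrt((12 - 34*4) + 192) = sqrt((12 - 136) + 192) = sqrt(-124 + 192) = sqrt(68) = 2*sqrt(17)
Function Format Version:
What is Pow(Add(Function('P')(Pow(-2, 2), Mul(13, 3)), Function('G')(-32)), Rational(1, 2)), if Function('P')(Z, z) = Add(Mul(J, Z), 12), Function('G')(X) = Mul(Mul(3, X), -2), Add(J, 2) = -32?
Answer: Mul(2, Pow(17, Rational(1, 2))) ≈ 8.2462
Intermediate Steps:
J = -34 (J = Add(-2, -32) = -34)
Function('G')(X) = Mul(-6, X)
Function('P')(Z, z) = Add(12, Mul(-34, Z)) (Function('P')(Z, z) = Add(Mul(-34, Z), 12) = Add(12, Mul(-34, Z)))
Pow(Add(Function('P')(Pow(-2, 2), Mul(13, 3)), Function('G')(-32)), Rational(1, 2)) = Pow(Add(Add(12, Mul(-34, Pow(-2, 2))), Mul(-6, -32)), Rational(1, 2)) = Pow(Add(Add(12, Mul(-34, 4)), 192), Rational(1, 2)) = Pow(Add(Add(12, -136), 192), Rational(1, 2)) = Pow(Add(-124, 192), Rational(1, 2)) = Pow(68, Rational(1, 2)) = Mul(2, Pow(17, Rational(1, 2)))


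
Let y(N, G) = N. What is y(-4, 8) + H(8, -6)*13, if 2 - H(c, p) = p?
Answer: 100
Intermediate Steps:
H(c, p) = 2 - p
y(-4, 8) + H(8, -6)*13 = -4 + (2 - 1*(-6))*13 = -4 + (2 + 6)*13 = -4 + 8*13 = -4 + 104 = 100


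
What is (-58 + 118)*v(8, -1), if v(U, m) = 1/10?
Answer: 6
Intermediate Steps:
v(U, m) = ⅒
(-58 + 118)*v(8, -1) = (-58 + 118)*(⅒) = 60*(⅒) = 6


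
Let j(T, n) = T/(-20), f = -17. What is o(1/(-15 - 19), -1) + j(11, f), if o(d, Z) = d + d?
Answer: -207/340 ≈ -0.60882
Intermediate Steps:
o(d, Z) = 2*d
j(T, n) = -T/20 (j(T, n) = T*(-1/20) = -T/20)
o(1/(-15 - 19), -1) + j(11, f) = 2/(-15 - 19) - 1/20*11 = 2/(-34) - 11/20 = 2*(-1/34) - 11/20 = -1/17 - 11/20 = -207/340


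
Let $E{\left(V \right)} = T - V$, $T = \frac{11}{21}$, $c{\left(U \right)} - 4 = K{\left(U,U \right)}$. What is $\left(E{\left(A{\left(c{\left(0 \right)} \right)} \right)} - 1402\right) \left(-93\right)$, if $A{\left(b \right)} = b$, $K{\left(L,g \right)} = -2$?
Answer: $\frac{913663}{7} \approx 1.3052 \cdot 10^{5}$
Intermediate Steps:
$c{\left(U \right)} = 2$ ($c{\left(U \right)} = 4 - 2 = 2$)
$T = \frac{11}{21}$ ($T = 11 \cdot \frac{1}{21} = \frac{11}{21} \approx 0.52381$)
$E{\left(V \right)} = \frac{11}{21} - V$
$\left(E{\left(A{\left(c{\left(0 \right)} \right)} \right)} - 1402\right) \left(-93\right) = \left(\left(\frac{11}{21} - 2\right) - 1402\right) \left(-93\right) = \left(- \frac{31}{21} - 1402\right) \left(-93\right) = \left(- \frac{29473}{21}\right) \left(-93\right) = \frac{913663}{7}$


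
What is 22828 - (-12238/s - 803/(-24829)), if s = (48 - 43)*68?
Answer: 96507182181/4220930 ≈ 22864.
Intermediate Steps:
s = 340 (s = 5*68 = 340)
22828 - (-12238/s - 803/(-24829)) = 22828 - (-12238/340 - 803/(-24829)) = 22828 - (-12238*1/340 - 803*(-1/24829)) = 22828 - (-6119/170 + 803/24829) = 22828 - 1*(-151792141/4220930) = 22828 + 151792141/4220930 = 96507182181/4220930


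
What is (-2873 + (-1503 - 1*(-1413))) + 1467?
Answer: -1496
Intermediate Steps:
(-2873 + (-1503 - 1*(-1413))) + 1467 = (-2873 + (-1503 + 1413)) + 1467 = (-2873 - 90) + 1467 = -2963 + 1467 = -1496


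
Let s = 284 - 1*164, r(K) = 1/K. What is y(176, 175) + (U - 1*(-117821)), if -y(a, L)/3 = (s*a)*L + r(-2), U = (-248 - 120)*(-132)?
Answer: -21843203/2 ≈ -1.0922e+7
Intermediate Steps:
U = 48576 (U = -368*(-132) = 48576)
s = 120 (s = 284 - 164 = 120)
y(a, L) = 3/2 - 360*L*a (y(a, L) = -3*((120*a)*L + 1/(-2)) = -3*(120*L*a - ½) = -3*(-½ + 120*L*a) = 3/2 - 360*L*a)
y(176, 175) + (U - 1*(-117821)) = (3/2 - 360*175*176) + (48576 - 1*(-117821)) = (3/2 - 11088000) + (48576 + 117821) = -22175997/2 + 166397 = -21843203/2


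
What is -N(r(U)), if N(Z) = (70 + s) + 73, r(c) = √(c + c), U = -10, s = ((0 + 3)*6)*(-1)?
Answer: -125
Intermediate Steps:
s = -18 (s = (3*6)*(-1) = 18*(-1) = -18)
r(c) = √2*√c (r(c) = √(2*c) = √2*√c)
N(Z) = 125 (N(Z) = (70 - 18) + 73 = 52 + 73 = 125)
-N(r(U)) = -1*125 = -125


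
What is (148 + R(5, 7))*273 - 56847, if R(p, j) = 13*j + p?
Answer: 9765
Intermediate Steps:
R(p, j) = p + 13*j
(148 + R(5, 7))*273 - 56847 = (148 + (5 + 13*7))*273 - 56847 = (148 + (5 + 91))*273 - 56847 = (148 + 96)*273 - 56847 = 244*273 - 56847 = 66612 - 56847 = 9765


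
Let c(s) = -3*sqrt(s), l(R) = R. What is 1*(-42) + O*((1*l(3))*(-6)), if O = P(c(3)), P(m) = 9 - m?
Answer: -204 - 54*sqrt(3) ≈ -297.53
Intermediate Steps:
O = 9 + 3*sqrt(3) (O = 9 - (-3)*sqrt(3) = 9 + 3*sqrt(3) ≈ 14.196)
1*(-42) + O*((1*l(3))*(-6)) = 1*(-42) + (9 + 3*sqrt(3))*((1*3)*(-6)) = -42 + (9 + 3*sqrt(3))*(3*(-6)) = -42 + (9 + 3*sqrt(3))*(-18) = -42 + (-162 - 54*sqrt(3)) = -204 - 54*sqrt(3)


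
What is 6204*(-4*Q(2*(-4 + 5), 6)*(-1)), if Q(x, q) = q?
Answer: 148896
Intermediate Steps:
6204*(-4*Q(2*(-4 + 5), 6)*(-1)) = 6204*(-4*6*(-1)) = 6204*(-24*(-1)) = 6204*24 = 148896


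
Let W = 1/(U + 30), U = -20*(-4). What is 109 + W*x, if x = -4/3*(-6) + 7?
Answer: 2401/22 ≈ 109.14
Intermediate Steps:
x = 15 (x = -4*⅓*(-6) + 7 = -4/3*(-6) + 7 = 8 + 7 = 15)
U = 80
W = 1/110 (W = 1/(80 + 30) = 1/110 ≈ 0.0090909)
109 + W*x = 109 + (1/110)*15 = 109 + 3/22 = 2401/22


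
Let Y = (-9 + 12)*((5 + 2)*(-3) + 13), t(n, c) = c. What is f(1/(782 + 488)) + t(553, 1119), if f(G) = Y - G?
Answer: 1390649/1270 ≈ 1095.0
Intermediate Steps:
Y = -24 (Y = 3*(7*(-3) + 13) = 3*(-21 + 13) = 3*(-8) = -24)
f(G) = -24 - G
f(1/(782 + 488)) + t(553, 1119) = (-24 - 1/(782 + 488)) + 1119 = (-24 - 1/1270) + 1119 = -30481/1270 + 1119 = 1390649/1270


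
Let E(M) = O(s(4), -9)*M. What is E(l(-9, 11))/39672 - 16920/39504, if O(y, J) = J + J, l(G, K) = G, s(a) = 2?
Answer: -769503/1813892 ≈ -0.42423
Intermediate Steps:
O(y, J) = 2*J
E(M) = -18*M (E(M) = (2*(-9))*M = -18*M)
E(l(-9, 11))/39672 - 16920/39504 = -18*(-9)/39672 - 16920/39504 = 162*(1/39672) - 16920*1/39504 = 9/2204 - 705/1646 = -769503/1813892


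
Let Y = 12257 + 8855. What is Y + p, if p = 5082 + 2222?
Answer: 28416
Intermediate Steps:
p = 7304
Y = 21112
Y + p = 21112 + 7304 = 28416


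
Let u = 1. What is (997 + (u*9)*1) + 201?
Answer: 1207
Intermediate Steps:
(997 + (u*9)*1) + 201 = (997 + (1*9)*1) + 201 = (997 + 9*1) + 201 = (997 + 9) + 201 = 1006 + 201 = 1207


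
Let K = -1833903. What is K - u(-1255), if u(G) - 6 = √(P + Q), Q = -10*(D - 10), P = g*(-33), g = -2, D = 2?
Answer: -1833909 - √146 ≈ -1.8339e+6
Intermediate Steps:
P = 66 (P = -2*(-33) = 66)
Q = 80 (Q = -10*(2 - 10) = -10*(-8) = 80)
u(G) = 6 + √146 (u(G) = 6 + √(66 + 80) = 6 + √146)
K - u(-1255) = -1833903 - (6 + √146) = -1833903 + (-6 - √146) = -1833909 - √146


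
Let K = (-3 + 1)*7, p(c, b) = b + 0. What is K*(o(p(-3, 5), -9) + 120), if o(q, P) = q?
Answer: -1750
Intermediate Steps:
p(c, b) = b
K = -14 (K = -2*7 = -14)
K*(o(p(-3, 5), -9) + 120) = -14*(5 + 120) = -14*125 = -1750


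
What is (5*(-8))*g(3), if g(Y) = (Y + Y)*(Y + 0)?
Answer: -720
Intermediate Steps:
g(Y) = 2*Y**2 (g(Y) = (2*Y)*Y = 2*Y**2)
(5*(-8))*g(3) = (5*(-8))*(2*3**2) = -80*9 = -40*18 = -720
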